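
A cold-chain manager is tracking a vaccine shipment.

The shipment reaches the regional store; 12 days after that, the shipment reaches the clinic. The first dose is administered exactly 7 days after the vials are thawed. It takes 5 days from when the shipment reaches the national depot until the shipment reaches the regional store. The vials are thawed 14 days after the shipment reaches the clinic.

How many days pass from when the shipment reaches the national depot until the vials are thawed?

Causal path: the shipment reaches the national depot → the shipment reaches the regional store → the shipment reaches the clinic → the vials are thawed.
Total delay along the path: 5 + 12 + 14 = 31 days.

31 days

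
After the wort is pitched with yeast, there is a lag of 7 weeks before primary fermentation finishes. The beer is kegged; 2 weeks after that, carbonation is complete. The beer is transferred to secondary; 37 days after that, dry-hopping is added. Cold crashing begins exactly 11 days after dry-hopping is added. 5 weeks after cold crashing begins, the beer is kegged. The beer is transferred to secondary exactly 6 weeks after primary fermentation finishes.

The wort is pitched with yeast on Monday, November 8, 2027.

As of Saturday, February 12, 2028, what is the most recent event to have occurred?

The beer is transferred to secondary

The wort is pitched with yeast: Nov 8, 2027.
Primary fermentation finishes: Nov 8, 2027 + 7 weeks = Dec 27, 2027.
The beer is transferred to secondary: Dec 27, 2027 + 6 weeks = Feb 7, 2028.
Dry-hopping is added: Feb 7, 2028 + 37 days = Mar 15, 2028.
Cold crashing begins: Mar 15, 2028 + 11 days = Mar 26, 2028.
The beer is kegged: Mar 26, 2028 + 5 weeks = Apr 30, 2028.
Carbonation is complete: Apr 30, 2028 + 2 weeks = May 14, 2028.
Feb 12, 2028 falls between when the beer is transferred to secondary (Feb 7, 2028) and when dry-hopping is added (Mar 15, 2028).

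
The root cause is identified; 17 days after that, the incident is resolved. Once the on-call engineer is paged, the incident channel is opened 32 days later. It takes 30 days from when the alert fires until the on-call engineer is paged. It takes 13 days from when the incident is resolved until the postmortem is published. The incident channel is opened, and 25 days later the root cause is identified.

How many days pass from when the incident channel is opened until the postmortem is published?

Causal path: the incident channel is opened → the root cause is identified → the incident is resolved → the postmortem is published.
Total delay along the path: 25 + 17 + 13 = 55 days.

55 days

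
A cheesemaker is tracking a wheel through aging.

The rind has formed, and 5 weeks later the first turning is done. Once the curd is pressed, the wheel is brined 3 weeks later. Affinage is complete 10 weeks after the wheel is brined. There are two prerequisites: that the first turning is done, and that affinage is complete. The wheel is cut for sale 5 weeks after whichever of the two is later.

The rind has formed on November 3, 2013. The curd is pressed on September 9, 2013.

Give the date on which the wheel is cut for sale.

January 13, 2014

The rind has formed: Nov 3, 2013.
The first turning is done: Nov 3, 2013 + 5 weeks = Dec 8, 2013.
The curd is pressed: Sep 9, 2013.
The wheel is brined: Sep 9, 2013 + 3 weeks = Sep 30, 2013.
Affinage is complete: Sep 30, 2013 + 10 weeks = Dec 9, 2013.
Both prerequisites met — the first turning is done (Dec 8, 2013), affinage is complete (Dec 9, 2013); the later is Dec 9, 2013.
The wheel is cut for sale: Dec 9, 2013 + 5 weeks = Jan 13, 2014.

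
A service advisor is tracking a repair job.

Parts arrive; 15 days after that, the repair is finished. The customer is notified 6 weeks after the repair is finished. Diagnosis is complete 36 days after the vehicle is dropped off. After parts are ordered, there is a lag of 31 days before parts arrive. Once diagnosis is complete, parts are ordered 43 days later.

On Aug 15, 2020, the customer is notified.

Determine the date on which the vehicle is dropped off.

The customer is notified: Aug 15, 2020.
The repair is finished: Aug 15, 2020 − 6 weeks = Jul 4, 2020.
Parts arrive: Jul 4, 2020 − 15 days = Jun 19, 2020.
Parts are ordered: Jun 19, 2020 − 31 days = May 19, 2020.
Diagnosis is complete: May 19, 2020 − 43 days = Apr 6, 2020.
The vehicle is dropped off: Apr 6, 2020 − 36 days = Mar 1, 2020.

Mar 1, 2020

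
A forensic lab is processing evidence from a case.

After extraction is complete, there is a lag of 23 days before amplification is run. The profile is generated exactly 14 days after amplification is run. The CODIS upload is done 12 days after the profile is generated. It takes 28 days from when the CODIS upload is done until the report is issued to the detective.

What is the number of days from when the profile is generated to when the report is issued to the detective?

Causal path: the profile is generated → the CODIS upload is done → the report is issued to the detective.
Total delay along the path: 12 + 28 = 40 days.

40 days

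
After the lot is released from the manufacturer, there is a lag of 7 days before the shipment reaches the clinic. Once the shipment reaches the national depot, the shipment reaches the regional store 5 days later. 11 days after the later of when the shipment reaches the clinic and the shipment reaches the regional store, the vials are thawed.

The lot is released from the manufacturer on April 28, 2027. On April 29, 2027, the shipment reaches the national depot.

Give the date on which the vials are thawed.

The lot is released from the manufacturer: Apr 28, 2027.
The shipment reaches the clinic: Apr 28, 2027 + 7 days = May 5, 2027.
The shipment reaches the national depot: Apr 29, 2027.
The shipment reaches the regional store: Apr 29, 2027 + 5 days = May 4, 2027.
Both prerequisites met — the shipment reaches the clinic (May 5, 2027), the shipment reaches the regional store (May 4, 2027); the later is May 5, 2027.
The vials are thawed: May 5, 2027 + 11 days = May 16, 2027.

May 16, 2027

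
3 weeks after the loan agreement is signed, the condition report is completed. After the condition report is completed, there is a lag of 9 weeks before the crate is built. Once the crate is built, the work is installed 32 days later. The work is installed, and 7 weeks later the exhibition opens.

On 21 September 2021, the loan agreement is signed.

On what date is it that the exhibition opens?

5 March 2022

The loan agreement is signed: Sep 21, 2021.
The condition report is completed: Sep 21, 2021 + 3 weeks = Oct 12, 2021.
The crate is built: Oct 12, 2021 + 9 weeks = Dec 14, 2021.
The work is installed: Dec 14, 2021 + 32 days = Jan 15, 2022.
The exhibition opens: Jan 15, 2022 + 7 weeks = Mar 5, 2022.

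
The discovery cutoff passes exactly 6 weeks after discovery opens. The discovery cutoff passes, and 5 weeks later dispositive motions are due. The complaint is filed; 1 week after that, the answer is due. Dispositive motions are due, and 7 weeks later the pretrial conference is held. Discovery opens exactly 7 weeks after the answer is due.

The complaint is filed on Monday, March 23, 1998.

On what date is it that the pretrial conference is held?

Monday, September 21, 1998

The complaint is filed: Mar 23, 1998.
The answer is due: Mar 23, 1998 + 1 week = Mar 30, 1998.
Discovery opens: Mar 30, 1998 + 7 weeks = May 18, 1998.
The discovery cutoff passes: May 18, 1998 + 6 weeks = Jun 29, 1998.
Dispositive motions are due: Jun 29, 1998 + 5 weeks = Aug 3, 1998.
The pretrial conference is held: Aug 3, 1998 + 7 weeks = Sep 21, 1998.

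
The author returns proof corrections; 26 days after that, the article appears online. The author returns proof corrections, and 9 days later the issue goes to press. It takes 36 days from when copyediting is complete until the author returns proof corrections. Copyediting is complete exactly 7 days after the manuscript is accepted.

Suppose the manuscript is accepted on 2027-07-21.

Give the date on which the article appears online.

The manuscript is accepted: Jul 21, 2027.
Copyediting is complete: Jul 21, 2027 + 7 days = Jul 28, 2027.
The author returns proof corrections: Jul 28, 2027 + 36 days = Sep 2, 2027.
The article appears online: Sep 2, 2027 + 26 days = Sep 28, 2027.

2027-09-28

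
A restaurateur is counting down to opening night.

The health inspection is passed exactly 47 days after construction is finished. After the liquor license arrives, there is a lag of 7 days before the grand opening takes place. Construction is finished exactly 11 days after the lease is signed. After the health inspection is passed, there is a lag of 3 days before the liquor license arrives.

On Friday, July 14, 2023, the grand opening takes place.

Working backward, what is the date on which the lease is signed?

Sunday, May 7, 2023

The grand opening takes place: Jul 14, 2023.
The liquor license arrives: Jul 14, 2023 − 7 days = Jul 7, 2023.
The health inspection is passed: Jul 7, 2023 − 3 days = Jul 4, 2023.
Construction is finished: Jul 4, 2023 − 47 days = May 18, 2023.
The lease is signed: May 18, 2023 − 11 days = May 7, 2023.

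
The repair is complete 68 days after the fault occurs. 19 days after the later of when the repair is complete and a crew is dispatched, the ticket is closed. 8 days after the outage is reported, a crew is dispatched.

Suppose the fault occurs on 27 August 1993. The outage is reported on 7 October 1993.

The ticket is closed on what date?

The fault occurs: Aug 27, 1993.
The repair is complete: Aug 27, 1993 + 68 days = Nov 3, 1993.
The outage is reported: Oct 7, 1993.
A crew is dispatched: Oct 7, 1993 + 8 days = Oct 15, 1993.
Both prerequisites met — the repair is complete (Nov 3, 1993), a crew is dispatched (Oct 15, 1993); the later is Nov 3, 1993.
The ticket is closed: Nov 3, 1993 + 19 days = Nov 22, 1993.

22 November 1993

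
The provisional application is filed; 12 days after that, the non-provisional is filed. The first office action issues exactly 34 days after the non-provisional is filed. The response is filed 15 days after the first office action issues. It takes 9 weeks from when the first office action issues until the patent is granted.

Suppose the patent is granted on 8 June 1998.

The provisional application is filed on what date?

The patent is granted: Jun 8, 1998.
The first office action issues: Jun 8, 1998 − 9 weeks = Apr 6, 1998.
The non-provisional is filed: Apr 6, 1998 − 34 days = Mar 3, 1998.
The provisional application is filed: Mar 3, 1998 − 12 days = Feb 19, 1998.

19 February 1998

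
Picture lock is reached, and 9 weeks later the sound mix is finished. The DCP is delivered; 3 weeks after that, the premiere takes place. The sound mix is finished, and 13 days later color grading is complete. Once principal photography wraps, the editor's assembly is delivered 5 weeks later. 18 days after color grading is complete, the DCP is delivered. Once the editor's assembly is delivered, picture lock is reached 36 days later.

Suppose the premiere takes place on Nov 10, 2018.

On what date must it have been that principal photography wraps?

The premiere takes place: Nov 10, 2018.
The DCP is delivered: Nov 10, 2018 − 3 weeks = Oct 20, 2018.
Color grading is complete: Oct 20, 2018 − 18 days = Oct 2, 2018.
The sound mix is finished: Oct 2, 2018 − 13 days = Sep 19, 2018.
Picture lock is reached: Sep 19, 2018 − 9 weeks = Jul 18, 2018.
The editor's assembly is delivered: Jul 18, 2018 − 36 days = Jun 12, 2018.
Principal photography wraps: Jun 12, 2018 − 5 weeks = May 8, 2018.

May 8, 2018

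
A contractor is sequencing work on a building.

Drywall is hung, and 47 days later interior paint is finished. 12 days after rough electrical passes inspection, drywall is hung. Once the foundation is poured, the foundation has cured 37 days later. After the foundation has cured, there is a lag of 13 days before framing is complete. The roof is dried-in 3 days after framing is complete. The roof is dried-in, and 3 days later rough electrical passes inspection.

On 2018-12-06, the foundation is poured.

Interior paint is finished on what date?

The foundation is poured: Dec 6, 2018.
The foundation has cured: Dec 6, 2018 + 37 days = Jan 12, 2019.
Framing is complete: Jan 12, 2019 + 13 days = Jan 25, 2019.
The roof is dried-in: Jan 25, 2019 + 3 days = Jan 28, 2019.
Rough electrical passes inspection: Jan 28, 2019 + 3 days = Jan 31, 2019.
Drywall is hung: Jan 31, 2019 + 12 days = Feb 12, 2019.
Interior paint is finished: Feb 12, 2019 + 47 days = Mar 31, 2019.

2019-03-31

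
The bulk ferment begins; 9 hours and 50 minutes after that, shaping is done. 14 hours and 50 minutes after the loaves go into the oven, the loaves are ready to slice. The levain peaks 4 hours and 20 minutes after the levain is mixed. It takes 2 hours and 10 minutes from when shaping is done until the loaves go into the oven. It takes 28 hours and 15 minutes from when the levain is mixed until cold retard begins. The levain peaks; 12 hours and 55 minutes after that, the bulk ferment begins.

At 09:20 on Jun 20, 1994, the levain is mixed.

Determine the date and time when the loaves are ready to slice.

05:25 on Jun 22, 1994

The levain is mixed: 09:20 Jun 20, 1994.
The levain peaks: 09:20 Jun 20, 1994 + 4h20m = 13:40 Jun 20, 1994.
The bulk ferment begins: 13:40 Jun 20, 1994 + 12h55m = 02:35 Jun 21, 1994.
Shaping is done: 02:35 Jun 21, 1994 + 9h50m = 12:25 Jun 21, 1994.
The loaves go into the oven: 12:25 Jun 21, 1994 + 2h10m = 14:35 Jun 21, 1994.
The loaves are ready to slice: 14:35 Jun 21, 1994 + 14h50m = 05:25 Jun 22, 1994.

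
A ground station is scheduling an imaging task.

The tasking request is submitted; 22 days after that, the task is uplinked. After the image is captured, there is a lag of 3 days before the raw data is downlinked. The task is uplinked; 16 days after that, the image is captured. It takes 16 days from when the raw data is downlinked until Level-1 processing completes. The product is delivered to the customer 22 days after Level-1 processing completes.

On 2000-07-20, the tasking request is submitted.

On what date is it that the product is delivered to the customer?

2000-10-07

The tasking request is submitted: Jul 20, 2000.
The task is uplinked: Jul 20, 2000 + 22 days = Aug 11, 2000.
The image is captured: Aug 11, 2000 + 16 days = Aug 27, 2000.
The raw data is downlinked: Aug 27, 2000 + 3 days = Aug 30, 2000.
Level-1 processing completes: Aug 30, 2000 + 16 days = Sep 15, 2000.
The product is delivered to the customer: Sep 15, 2000 + 22 days = Oct 7, 2000.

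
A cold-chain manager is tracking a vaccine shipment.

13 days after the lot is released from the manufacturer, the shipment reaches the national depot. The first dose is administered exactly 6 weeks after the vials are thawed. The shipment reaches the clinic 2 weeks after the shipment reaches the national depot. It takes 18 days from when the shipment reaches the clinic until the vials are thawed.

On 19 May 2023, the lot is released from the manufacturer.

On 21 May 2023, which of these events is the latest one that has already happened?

The lot is released from the manufacturer: May 19, 2023.
The shipment reaches the national depot: May 19, 2023 + 13 days = Jun 1, 2023.
The shipment reaches the clinic: Jun 1, 2023 + 2 weeks = Jun 15, 2023.
The vials are thawed: Jun 15, 2023 + 18 days = Jul 3, 2023.
The first dose is administered: Jul 3, 2023 + 6 weeks = Aug 14, 2023.
May 21, 2023 falls between when the lot is released from the manufacturer (May 19, 2023) and when the shipment reaches the national depot (Jun 1, 2023).

The lot is released from the manufacturer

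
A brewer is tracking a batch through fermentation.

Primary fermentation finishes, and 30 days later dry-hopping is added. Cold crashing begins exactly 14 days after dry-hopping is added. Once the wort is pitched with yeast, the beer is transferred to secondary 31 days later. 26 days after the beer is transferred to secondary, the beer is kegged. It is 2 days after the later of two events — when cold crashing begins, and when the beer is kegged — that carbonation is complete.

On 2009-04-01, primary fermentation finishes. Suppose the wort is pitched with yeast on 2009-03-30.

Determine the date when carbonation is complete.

2009-05-28

Primary fermentation finishes: Apr 1, 2009.
Dry-hopping is added: Apr 1, 2009 + 30 days = May 1, 2009.
Cold crashing begins: May 1, 2009 + 14 days = May 15, 2009.
The wort is pitched with yeast: Mar 30, 2009.
The beer is transferred to secondary: Mar 30, 2009 + 31 days = Apr 30, 2009.
The beer is kegged: Apr 30, 2009 + 26 days = May 26, 2009.
Both prerequisites met — cold crashing begins (May 15, 2009), the beer is kegged (May 26, 2009); the later is May 26, 2009.
Carbonation is complete: May 26, 2009 + 2 days = May 28, 2009.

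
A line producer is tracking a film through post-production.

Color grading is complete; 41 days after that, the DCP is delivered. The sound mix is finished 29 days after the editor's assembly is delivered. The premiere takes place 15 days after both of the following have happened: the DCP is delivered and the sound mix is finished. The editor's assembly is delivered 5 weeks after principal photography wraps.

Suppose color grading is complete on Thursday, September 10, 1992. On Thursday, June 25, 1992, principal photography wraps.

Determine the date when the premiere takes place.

Color grading is complete: Sep 10, 1992.
The DCP is delivered: Sep 10, 1992 + 41 days = Oct 21, 1992.
Principal photography wraps: Jun 25, 1992.
The editor's assembly is delivered: Jun 25, 1992 + 5 weeks = Jul 30, 1992.
The sound mix is finished: Jul 30, 1992 + 29 days = Aug 28, 1992.
Both prerequisites met — the DCP is delivered (Oct 21, 1992), the sound mix is finished (Aug 28, 1992); the later is Oct 21, 1992.
The premiere takes place: Oct 21, 1992 + 15 days = Nov 5, 1992.

Thursday, November 5, 1992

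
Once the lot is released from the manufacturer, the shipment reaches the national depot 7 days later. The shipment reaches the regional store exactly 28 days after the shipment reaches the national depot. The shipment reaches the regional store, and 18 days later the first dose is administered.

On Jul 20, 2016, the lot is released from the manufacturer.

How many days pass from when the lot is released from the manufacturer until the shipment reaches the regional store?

Causal path: the lot is released from the manufacturer → the shipment reaches the national depot → the shipment reaches the regional store.
Total delay along the path: 7 + 28 = 35 days.

35 days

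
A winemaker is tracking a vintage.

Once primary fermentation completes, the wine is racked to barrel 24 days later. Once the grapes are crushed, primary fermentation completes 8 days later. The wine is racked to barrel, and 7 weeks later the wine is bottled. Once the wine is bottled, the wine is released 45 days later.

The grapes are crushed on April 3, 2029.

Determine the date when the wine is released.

The grapes are crushed: Apr 3, 2029.
Primary fermentation completes: Apr 3, 2029 + 8 days = Apr 11, 2029.
The wine is racked to barrel: Apr 11, 2029 + 24 days = May 5, 2029.
The wine is bottled: May 5, 2029 + 7 weeks = Jun 23, 2029.
The wine is released: Jun 23, 2029 + 45 days = Aug 7, 2029.

August 7, 2029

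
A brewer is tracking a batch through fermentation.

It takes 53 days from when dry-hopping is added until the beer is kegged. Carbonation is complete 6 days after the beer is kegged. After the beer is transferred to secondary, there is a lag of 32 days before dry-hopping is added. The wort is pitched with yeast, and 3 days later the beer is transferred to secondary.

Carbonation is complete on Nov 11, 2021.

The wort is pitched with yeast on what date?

Aug 9, 2021

Carbonation is complete: Nov 11, 2021.
The beer is kegged: Nov 11, 2021 − 6 days = Nov 5, 2021.
Dry-hopping is added: Nov 5, 2021 − 53 days = Sep 13, 2021.
The beer is transferred to secondary: Sep 13, 2021 − 32 days = Aug 12, 2021.
The wort is pitched with yeast: Aug 12, 2021 − 3 days = Aug 9, 2021.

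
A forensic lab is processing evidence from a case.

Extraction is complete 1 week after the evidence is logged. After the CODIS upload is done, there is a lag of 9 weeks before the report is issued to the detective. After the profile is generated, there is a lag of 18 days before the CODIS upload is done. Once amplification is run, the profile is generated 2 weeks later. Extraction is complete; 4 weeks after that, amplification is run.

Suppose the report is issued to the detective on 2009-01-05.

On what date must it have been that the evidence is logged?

The report is issued to the detective: Jan 5, 2009.
The CODIS upload is done: Jan 5, 2009 − 9 weeks = Nov 3, 2008.
The profile is generated: Nov 3, 2008 − 18 days = Oct 16, 2008.
Amplification is run: Oct 16, 2008 − 2 weeks = Oct 2, 2008.
Extraction is complete: Oct 2, 2008 − 4 weeks = Sep 4, 2008.
The evidence is logged: Sep 4, 2008 − 1 week = Aug 28, 2008.

2008-08-28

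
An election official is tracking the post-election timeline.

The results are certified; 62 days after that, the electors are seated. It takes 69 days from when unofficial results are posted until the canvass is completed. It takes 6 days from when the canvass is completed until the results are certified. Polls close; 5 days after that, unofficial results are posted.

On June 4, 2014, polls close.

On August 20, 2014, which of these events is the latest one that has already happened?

The canvass is completed

Polls close: Jun 4, 2014.
Unofficial results are posted: Jun 4, 2014 + 5 days = Jun 9, 2014.
The canvass is completed: Jun 9, 2014 + 69 days = Aug 17, 2014.
The results are certified: Aug 17, 2014 + 6 days = Aug 23, 2014.
The electors are seated: Aug 23, 2014 + 62 days = Oct 24, 2014.
Aug 20, 2014 falls between when the canvass is completed (Aug 17, 2014) and when the results are certified (Aug 23, 2014).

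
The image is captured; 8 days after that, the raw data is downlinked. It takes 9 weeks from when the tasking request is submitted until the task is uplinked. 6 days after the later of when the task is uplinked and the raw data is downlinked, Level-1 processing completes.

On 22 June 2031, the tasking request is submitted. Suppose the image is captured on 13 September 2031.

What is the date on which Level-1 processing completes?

27 September 2031

The tasking request is submitted: Jun 22, 2031.
The task is uplinked: Jun 22, 2031 + 9 weeks = Aug 24, 2031.
The image is captured: Sep 13, 2031.
The raw data is downlinked: Sep 13, 2031 + 8 days = Sep 21, 2031.
Both prerequisites met — the task is uplinked (Aug 24, 2031), the raw data is downlinked (Sep 21, 2031); the later is Sep 21, 2031.
Level-1 processing completes: Sep 21, 2031 + 6 days = Sep 27, 2031.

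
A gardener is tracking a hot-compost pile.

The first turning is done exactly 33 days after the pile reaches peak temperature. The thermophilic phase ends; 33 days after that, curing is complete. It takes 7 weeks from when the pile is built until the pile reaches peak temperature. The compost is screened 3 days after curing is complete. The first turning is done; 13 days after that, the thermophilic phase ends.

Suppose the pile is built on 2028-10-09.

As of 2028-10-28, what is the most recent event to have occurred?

The pile is built: Oct 9, 2028.
The pile reaches peak temperature: Oct 9, 2028 + 7 weeks = Nov 27, 2028.
The first turning is done: Nov 27, 2028 + 33 days = Dec 30, 2028.
The thermophilic phase ends: Dec 30, 2028 + 13 days = Jan 12, 2029.
Curing is complete: Jan 12, 2029 + 33 days = Feb 14, 2029.
The compost is screened: Feb 14, 2029 + 3 days = Feb 17, 2029.
Oct 28, 2028 falls between when the pile is built (Oct 9, 2028) and when the pile reaches peak temperature (Nov 27, 2028).

The pile is built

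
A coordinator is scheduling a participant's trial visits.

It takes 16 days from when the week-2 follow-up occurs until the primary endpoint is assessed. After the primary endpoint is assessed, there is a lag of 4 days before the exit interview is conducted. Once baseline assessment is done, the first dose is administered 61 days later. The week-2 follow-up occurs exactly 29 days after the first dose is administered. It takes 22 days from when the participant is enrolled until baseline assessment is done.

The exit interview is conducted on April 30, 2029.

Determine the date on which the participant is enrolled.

December 19, 2028

The exit interview is conducted: Apr 30, 2029.
The primary endpoint is assessed: Apr 30, 2029 − 4 days = Apr 26, 2029.
The week-2 follow-up occurs: Apr 26, 2029 − 16 days = Apr 10, 2029.
The first dose is administered: Apr 10, 2029 − 29 days = Mar 12, 2029.
Baseline assessment is done: Mar 12, 2029 − 61 days = Jan 10, 2029.
The participant is enrolled: Jan 10, 2029 − 22 days = Dec 19, 2028.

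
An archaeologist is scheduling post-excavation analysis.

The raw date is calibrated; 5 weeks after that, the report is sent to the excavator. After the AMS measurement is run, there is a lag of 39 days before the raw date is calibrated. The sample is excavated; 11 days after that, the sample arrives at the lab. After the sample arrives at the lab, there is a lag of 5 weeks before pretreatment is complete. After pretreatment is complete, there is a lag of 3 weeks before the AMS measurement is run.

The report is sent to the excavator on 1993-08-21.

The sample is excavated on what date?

The report is sent to the excavator: Aug 21, 1993.
The raw date is calibrated: Aug 21, 1993 − 5 weeks = Jul 17, 1993.
The AMS measurement is run: Jul 17, 1993 − 39 days = Jun 8, 1993.
Pretreatment is complete: Jun 8, 1993 − 3 weeks = May 18, 1993.
The sample arrives at the lab: May 18, 1993 − 5 weeks = Apr 13, 1993.
The sample is excavated: Apr 13, 1993 − 11 days = Apr 2, 1993.

1993-04-02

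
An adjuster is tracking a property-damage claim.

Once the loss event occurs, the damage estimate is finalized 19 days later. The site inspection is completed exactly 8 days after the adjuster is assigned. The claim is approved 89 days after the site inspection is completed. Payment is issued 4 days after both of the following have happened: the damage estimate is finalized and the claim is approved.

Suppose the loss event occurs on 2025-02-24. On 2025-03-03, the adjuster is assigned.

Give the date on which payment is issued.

2025-06-12

The loss event occurs: Feb 24, 2025.
The damage estimate is finalized: Feb 24, 2025 + 19 days = Mar 15, 2025.
The adjuster is assigned: Mar 3, 2025.
The site inspection is completed: Mar 3, 2025 + 8 days = Mar 11, 2025.
The claim is approved: Mar 11, 2025 + 89 days = Jun 8, 2025.
Both prerequisites met — the damage estimate is finalized (Mar 15, 2025), the claim is approved (Jun 8, 2025); the later is Jun 8, 2025.
Payment is issued: Jun 8, 2025 + 4 days = Jun 12, 2025.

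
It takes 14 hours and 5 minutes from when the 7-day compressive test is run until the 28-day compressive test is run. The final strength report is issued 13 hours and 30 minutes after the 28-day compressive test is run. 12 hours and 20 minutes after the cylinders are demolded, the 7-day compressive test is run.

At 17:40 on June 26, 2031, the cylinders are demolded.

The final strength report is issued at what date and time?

The cylinders are demolded: 17:40 Jun 26, 2031.
The 7-day compressive test is run: 17:40 Jun 26, 2031 + 12h20m = 06:00 Jun 27, 2031.
The 28-day compressive test is run: 06:00 Jun 27, 2031 + 14h05m = 20:05 Jun 27, 2031.
The final strength report is issued: 20:05 Jun 27, 2031 + 13h30m = 09:35 Jun 28, 2031.

09:35 on June 28, 2031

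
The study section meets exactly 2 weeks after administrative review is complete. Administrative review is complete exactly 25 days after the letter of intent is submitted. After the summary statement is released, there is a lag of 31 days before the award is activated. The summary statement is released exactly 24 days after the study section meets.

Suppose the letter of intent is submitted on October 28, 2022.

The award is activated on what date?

January 30, 2023

The letter of intent is submitted: Oct 28, 2022.
Administrative review is complete: Oct 28, 2022 + 25 days = Nov 22, 2022.
The study section meets: Nov 22, 2022 + 2 weeks = Dec 6, 2022.
The summary statement is released: Dec 6, 2022 + 24 days = Dec 30, 2022.
The award is activated: Dec 30, 2022 + 31 days = Jan 30, 2023.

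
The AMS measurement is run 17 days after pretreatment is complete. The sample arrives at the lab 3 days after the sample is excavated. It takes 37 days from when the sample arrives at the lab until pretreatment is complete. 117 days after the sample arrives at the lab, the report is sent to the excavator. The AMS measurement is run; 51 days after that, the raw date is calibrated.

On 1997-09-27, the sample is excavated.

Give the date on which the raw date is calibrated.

1998-01-13

The sample is excavated: Sep 27, 1997.
The sample arrives at the lab: Sep 27, 1997 + 3 days = Sep 30, 1997.
Pretreatment is complete: Sep 30, 1997 + 37 days = Nov 6, 1997.
The AMS measurement is run: Nov 6, 1997 + 17 days = Nov 23, 1997.
The raw date is calibrated: Nov 23, 1997 + 51 days = Jan 13, 1998.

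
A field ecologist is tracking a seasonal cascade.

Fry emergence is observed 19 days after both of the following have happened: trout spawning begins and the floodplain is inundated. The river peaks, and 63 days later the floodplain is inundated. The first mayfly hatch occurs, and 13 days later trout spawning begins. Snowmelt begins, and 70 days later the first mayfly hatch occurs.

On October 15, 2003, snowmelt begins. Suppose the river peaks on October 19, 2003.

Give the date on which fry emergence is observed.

January 25, 2004

Snowmelt begins: Oct 15, 2003.
The first mayfly hatch occurs: Oct 15, 2003 + 70 days = Dec 24, 2003.
Trout spawning begins: Dec 24, 2003 + 13 days = Jan 6, 2004.
The river peaks: Oct 19, 2003.
The floodplain is inundated: Oct 19, 2003 + 63 days = Dec 21, 2003.
Both prerequisites met — trout spawning begins (Jan 6, 2004), the floodplain is inundated (Dec 21, 2003); the later is Jan 6, 2004.
Fry emergence is observed: Jan 6, 2004 + 19 days = Jan 25, 2004.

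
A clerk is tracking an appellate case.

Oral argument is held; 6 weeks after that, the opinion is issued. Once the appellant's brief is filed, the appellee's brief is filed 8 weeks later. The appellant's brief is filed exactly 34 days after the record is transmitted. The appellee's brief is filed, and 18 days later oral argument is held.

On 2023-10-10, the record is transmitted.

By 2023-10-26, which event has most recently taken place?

The record is transmitted: Oct 10, 2023.
The appellant's brief is filed: Oct 10, 2023 + 34 days = Nov 13, 2023.
The appellee's brief is filed: Nov 13, 2023 + 8 weeks = Jan 8, 2024.
Oral argument is held: Jan 8, 2024 + 18 days = Jan 26, 2024.
The opinion is issued: Jan 26, 2024 + 6 weeks = Mar 8, 2024.
Oct 26, 2023 falls between when the record is transmitted (Oct 10, 2023) and when the appellant's brief is filed (Nov 13, 2023).

The record is transmitted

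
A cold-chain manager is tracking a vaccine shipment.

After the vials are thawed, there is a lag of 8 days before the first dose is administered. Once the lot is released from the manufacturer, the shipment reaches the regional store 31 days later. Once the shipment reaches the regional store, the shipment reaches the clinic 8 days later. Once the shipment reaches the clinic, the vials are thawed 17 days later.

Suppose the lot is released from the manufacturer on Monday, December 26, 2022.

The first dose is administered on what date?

Tuesday, February 28, 2023

The lot is released from the manufacturer: Dec 26, 2022.
The shipment reaches the regional store: Dec 26, 2022 + 31 days = Jan 26, 2023.
The shipment reaches the clinic: Jan 26, 2023 + 8 days = Feb 3, 2023.
The vials are thawed: Feb 3, 2023 + 17 days = Feb 20, 2023.
The first dose is administered: Feb 20, 2023 + 8 days = Feb 28, 2023.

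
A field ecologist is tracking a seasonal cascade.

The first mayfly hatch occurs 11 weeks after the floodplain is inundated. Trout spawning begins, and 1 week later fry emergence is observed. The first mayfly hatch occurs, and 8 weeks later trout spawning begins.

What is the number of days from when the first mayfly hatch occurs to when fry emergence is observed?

63 days

Causal path: the first mayfly hatch occurs → trout spawning begins → fry emergence is observed.
Total delay along the path: 8 + 1 weeks = 9 weeks = 63 days.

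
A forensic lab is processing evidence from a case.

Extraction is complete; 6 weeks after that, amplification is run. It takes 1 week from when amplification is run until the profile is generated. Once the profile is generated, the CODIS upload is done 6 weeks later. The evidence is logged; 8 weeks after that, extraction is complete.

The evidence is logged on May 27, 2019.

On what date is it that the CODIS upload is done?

October 21, 2019

The evidence is logged: May 27, 2019.
Extraction is complete: May 27, 2019 + 8 weeks = Jul 22, 2019.
Amplification is run: Jul 22, 2019 + 6 weeks = Sep 2, 2019.
The profile is generated: Sep 2, 2019 + 1 week = Sep 9, 2019.
The CODIS upload is done: Sep 9, 2019 + 6 weeks = Oct 21, 2019.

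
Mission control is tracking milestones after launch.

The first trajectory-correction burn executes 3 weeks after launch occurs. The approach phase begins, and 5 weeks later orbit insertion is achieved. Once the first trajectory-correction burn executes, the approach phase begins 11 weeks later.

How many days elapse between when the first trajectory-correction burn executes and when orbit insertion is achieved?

Causal path: the first trajectory-correction burn executes → the approach phase begins → orbit insertion is achieved.
Total delay along the path: 11 + 5 weeks = 16 weeks = 112 days.

112 days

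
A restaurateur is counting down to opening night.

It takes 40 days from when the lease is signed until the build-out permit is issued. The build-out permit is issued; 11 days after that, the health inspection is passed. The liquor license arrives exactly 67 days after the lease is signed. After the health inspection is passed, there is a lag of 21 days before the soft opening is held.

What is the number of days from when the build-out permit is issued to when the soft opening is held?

Causal path: the build-out permit is issued → the health inspection is passed → the soft opening is held.
Total delay along the path: 11 + 21 = 32 days.

32 days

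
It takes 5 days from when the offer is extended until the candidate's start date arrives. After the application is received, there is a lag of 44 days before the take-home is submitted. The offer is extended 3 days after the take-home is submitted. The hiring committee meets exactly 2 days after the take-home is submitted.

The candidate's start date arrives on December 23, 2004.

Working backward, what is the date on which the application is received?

The candidate's start date arrives: Dec 23, 2004.
The offer is extended: Dec 23, 2004 − 5 days = Dec 18, 2004.
The take-home is submitted: Dec 18, 2004 − 3 days = Dec 15, 2004.
The application is received: Dec 15, 2004 − 44 days = Nov 1, 2004.

November 1, 2004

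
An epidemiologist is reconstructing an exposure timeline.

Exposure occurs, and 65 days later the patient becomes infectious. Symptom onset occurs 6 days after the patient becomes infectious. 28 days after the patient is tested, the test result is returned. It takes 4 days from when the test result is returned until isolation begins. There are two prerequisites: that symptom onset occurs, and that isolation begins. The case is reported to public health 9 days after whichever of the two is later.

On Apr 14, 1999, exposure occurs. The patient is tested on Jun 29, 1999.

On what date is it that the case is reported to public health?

Aug 9, 1999

Exposure occurs: Apr 14, 1999.
The patient becomes infectious: Apr 14, 1999 + 65 days = Jun 18, 1999.
Symptom onset occurs: Jun 18, 1999 + 6 days = Jun 24, 1999.
The patient is tested: Jun 29, 1999.
The test result is returned: Jun 29, 1999 + 28 days = Jul 27, 1999.
Isolation begins: Jul 27, 1999 + 4 days = Jul 31, 1999.
Both prerequisites met — symptom onset occurs (Jun 24, 1999), isolation begins (Jul 31, 1999); the later is Jul 31, 1999.
The case is reported to public health: Jul 31, 1999 + 9 days = Aug 9, 1999.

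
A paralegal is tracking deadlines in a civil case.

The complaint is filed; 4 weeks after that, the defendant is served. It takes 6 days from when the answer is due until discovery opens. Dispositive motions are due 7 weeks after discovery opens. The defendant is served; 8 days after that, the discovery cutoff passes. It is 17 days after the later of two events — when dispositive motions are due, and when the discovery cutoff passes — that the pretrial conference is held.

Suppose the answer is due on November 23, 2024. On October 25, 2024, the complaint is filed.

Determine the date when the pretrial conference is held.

February 3, 2025

The answer is due: Nov 23, 2024.
Discovery opens: Nov 23, 2024 + 6 days = Nov 29, 2024.
Dispositive motions are due: Nov 29, 2024 + 7 weeks = Jan 17, 2025.
The complaint is filed: Oct 25, 2024.
The defendant is served: Oct 25, 2024 + 4 weeks = Nov 22, 2024.
The discovery cutoff passes: Nov 22, 2024 + 8 days = Nov 30, 2024.
Both prerequisites met — dispositive motions are due (Jan 17, 2025), the discovery cutoff passes (Nov 30, 2024); the later is Jan 17, 2025.
The pretrial conference is held: Jan 17, 2025 + 17 days = Feb 3, 2025.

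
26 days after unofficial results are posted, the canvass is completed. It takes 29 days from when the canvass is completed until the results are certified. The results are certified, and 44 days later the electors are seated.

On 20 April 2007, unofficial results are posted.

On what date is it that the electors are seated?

28 July 2007

Unofficial results are posted: Apr 20, 2007.
The canvass is completed: Apr 20, 2007 + 26 days = May 16, 2007.
The results are certified: May 16, 2007 + 29 days = Jun 14, 2007.
The electors are seated: Jun 14, 2007 + 44 days = Jul 28, 2007.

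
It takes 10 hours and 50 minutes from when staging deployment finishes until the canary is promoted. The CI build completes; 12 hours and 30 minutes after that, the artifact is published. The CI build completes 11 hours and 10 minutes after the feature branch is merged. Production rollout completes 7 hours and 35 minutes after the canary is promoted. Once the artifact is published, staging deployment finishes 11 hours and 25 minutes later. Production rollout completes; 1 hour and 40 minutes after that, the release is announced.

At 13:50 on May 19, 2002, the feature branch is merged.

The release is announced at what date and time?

21:00 on May 21, 2002

The feature branch is merged: 13:50 May 19, 2002.
The CI build completes: 13:50 May 19, 2002 + 11h10m = 01:00 May 20, 2002.
The artifact is published: 01:00 May 20, 2002 + 12h30m = 13:30 May 20, 2002.
Staging deployment finishes: 13:30 May 20, 2002 + 11h25m = 00:55 May 21, 2002.
The canary is promoted: 00:55 May 21, 2002 + 10h50m = 11:45 May 21, 2002.
Production rollout completes: 11:45 May 21, 2002 + 7h35m = 19:20 May 21, 2002.
The release is announced: 19:20 May 21, 2002 + 1h40m = 21:00 May 21, 2002.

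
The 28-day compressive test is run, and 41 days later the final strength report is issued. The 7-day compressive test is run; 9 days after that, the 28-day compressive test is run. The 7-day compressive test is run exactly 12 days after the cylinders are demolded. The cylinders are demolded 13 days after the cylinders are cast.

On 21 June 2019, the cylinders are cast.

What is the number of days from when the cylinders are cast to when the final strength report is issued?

Causal path: the cylinders are cast → the cylinders are demolded → the 7-day compressive test is run → the 28-day compressive test is run → the final strength report is issued.
Total delay along the path: 13 + 12 + 9 + 41 = 75 days.

75 days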